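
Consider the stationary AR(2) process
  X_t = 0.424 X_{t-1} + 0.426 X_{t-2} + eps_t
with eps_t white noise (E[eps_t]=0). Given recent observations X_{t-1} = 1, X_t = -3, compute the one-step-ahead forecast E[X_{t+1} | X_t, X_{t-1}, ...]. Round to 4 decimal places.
E[X_{t+1} \mid \mathcal F_t] = -0.8460

For an AR(p) model X_t = c + sum_i phi_i X_{t-i} + eps_t, the
one-step-ahead conditional mean is
  E[X_{t+1} | X_t, ...] = c + sum_i phi_i X_{t+1-i}.
Substitute known values:
  E[X_{t+1} | ...] = (0.424) * (-3) + (0.426) * (1)
                   = -0.8460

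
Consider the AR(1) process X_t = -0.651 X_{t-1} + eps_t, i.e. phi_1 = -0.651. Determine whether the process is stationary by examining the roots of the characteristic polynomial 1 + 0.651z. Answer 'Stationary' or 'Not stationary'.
\text{Stationary}

The AR(p) characteristic polynomial is P(z) = 1 + 0.651z.
Stationarity requires all roots to lie outside the unit circle, i.e. |z| > 1 for every root.
This is linear in z: 1 + (0.651) z = 0  =>  z = -1/(0.651) = -1.536098,  |z| = 1.536098.
Moduli of all roots: 1.5361.
All moduli strictly greater than 1? Yes.
Verdict: Stationary.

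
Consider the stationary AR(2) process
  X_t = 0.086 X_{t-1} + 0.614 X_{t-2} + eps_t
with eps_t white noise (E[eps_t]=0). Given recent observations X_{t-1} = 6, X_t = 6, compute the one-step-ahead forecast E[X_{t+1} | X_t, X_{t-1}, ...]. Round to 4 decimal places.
E[X_{t+1} \mid \mathcal F_t] = 4.2000

For an AR(p) model X_t = c + sum_i phi_i X_{t-i} + eps_t, the
one-step-ahead conditional mean is
  E[X_{t+1} | X_t, ...] = c + sum_i phi_i X_{t+1-i}.
Substitute known values:
  E[X_{t+1} | ...] = (0.086) * (6) + (0.614) * (6)
                   = 4.2000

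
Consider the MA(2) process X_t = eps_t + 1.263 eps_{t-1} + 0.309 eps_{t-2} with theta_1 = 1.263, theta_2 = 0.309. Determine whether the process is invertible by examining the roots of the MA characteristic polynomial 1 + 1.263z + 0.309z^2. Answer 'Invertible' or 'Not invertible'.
\text{Invertible}

The MA(q) characteristic polynomial is P(z) = 1 + 1.263z + 0.309z^2.
Invertibility requires all roots to lie outside the unit circle, i.e. |z| > 1 for every root.
Set 1 + (1.263) z + (0.309) z^2 = 0, i.e. a z^2 + b z + c = 0 with a = 0.309, b = 1.263, c = 1.
Discriminant D = b^2 - 4ac = (1.263)^2 - 4*(0.309)*1 = 1.595169 - (1.236) = 0.359169.
D >= 0, so the roots are real: z = (-b +/- sqrt(D)) / (2a) = (-1.263 +/- 0.599307) / (0.618).
  z_1 = (-1.263 + 0.599307) / (0.618) = -1.0739,   |z_1| = 1.0739.
  z_2 = (-1.263 - 0.599307) / (0.618) = -3.0134,   |z_2| = 3.0134.
Moduli of all roots: 1.0739, 3.0134.
All moduli strictly greater than 1? Yes.
Verdict: Invertible.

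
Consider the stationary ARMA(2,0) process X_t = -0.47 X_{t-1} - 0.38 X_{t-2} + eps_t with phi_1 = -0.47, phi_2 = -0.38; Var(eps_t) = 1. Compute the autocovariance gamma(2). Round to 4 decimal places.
\gamma(2) = -0.2908

Multiply the model equation by X_{t-k} and take expectations. With theta_0 = psi_0 = 1 and psi_j the MA(infinity) weights, this gives
  gamma(k) - sum_i phi_i gamma(k-i) = c_k,
  c_k = sigma^2 * sum_{j=k..q} theta_j psi_{j-k}   (c_k = 0 for k > q),
using gamma(-m) = gamma(m).
Pure AR (q = 0): c_0 = sigma^2 = 1, c_k = 0 for k >= 1.
Equations for k = 0, 1, 2 (AR order 2, c_2 = 0):
  (E0) gamma(0) = phi_1 gamma(1) + phi_2 gamma(2) + c_0
  (E1) gamma(1) = phi_1 gamma(0) + phi_2 gamma(1) + c_1
  (E2) gamma(2) = phi_1 gamma(1) + phi_2 gamma(0)
From (E1): gamma(1) = A gamma(0) + B with
  A = phi_1 / (1 - phi_2) = -0.47 / 1.38 = -0.34058,   B = c_1 / (1 - phi_2) = 0 / 1.38 = 0.
Insert (E2) into (E0): gamma(0) (1 - phi_2^2) = phi_1 (1 + phi_2) gamma(1) + c_0.
  phi_1 (1 + phi_2) = (-0.47)(0.62) = -0.2914,   1 - phi_2^2 = 0.8556.
Replace gamma(1) by A gamma(0) + B and collect gamma(0):
  gamma(0) [0.8556 - (-0.2914)(-0.34058)] = c_0 = 1
  gamma(0) * 0.756355 = 1
  gamma(0) = 1 / 0.756355 = 1.32213.
  gamma(1) = A gamma(0) = (-0.34058)(1.32213) = -0.450291.
  gamma(2) = phi_1 gamma(1) + phi_2 gamma(0) = (-0.47)(-0.450291) + (-0.38)(1.32213) = -0.290773.
Therefore gamma(2) = -0.2908 (to 4 decimal places).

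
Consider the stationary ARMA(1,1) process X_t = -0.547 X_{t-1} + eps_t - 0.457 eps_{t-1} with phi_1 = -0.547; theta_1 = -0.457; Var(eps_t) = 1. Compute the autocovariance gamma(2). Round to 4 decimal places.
\gamma(2) = 0.9796

Multiply the model equation by X_{t-k} and take expectations. With theta_0 = psi_0 = 1 and psi_j the MA(infinity) weights, this gives
  gamma(k) - sum_i phi_i gamma(k-i) = c_k,
  c_k = sigma^2 * sum_{j=k..q} theta_j psi_{j-k}   (c_k = 0 for k > q),
using gamma(-m) = gamma(m).
psi-weights needed (psi_j = theta_j + sum_i phi_i psi_{j-i}):
  psi_1 = theta_1 + phi_1 = -0.457 + (-0.547) = -1.004
Right-hand sides:
  c_0 = sigma^2 (1 + theta_1 psi_1) = 1 * (1 + (-0.457)(-1.004)) = 1 * 1.458828 = 1.458828
  c_1 = sigma^2 theta_1 = 1 * (-0.457) = -0.457
  c_2 = 0
Equations for k = 0 and k = 1 (AR order 1):
  gamma(0) = phi_1 gamma(1) + c_0
  gamma(1) = phi_1 gamma(0) + c_1
Substituting the second into the first: gamma(0) (1 - phi_1^2) = c_0 + phi_1 c_1, so
  gamma(0) = (c_0 + phi_1 c_1) / (1 - phi_1^2) = (1.458828 + (-0.547)(-0.457)) / (1 - (-0.547)^2) = 1.708807 / 0.700791 = 2.438397.
  gamma(1) = phi_1 gamma(0) + c_1 = (-0.547)(2.438397) + (-0.457) = -1.790803.
For k = 2 (> q): gamma(2) = phi_1 gamma(1) = (-0.547)(-1.790803) = 0.979569.
Therefore gamma(2) = 0.9796 (to 4 decimal places).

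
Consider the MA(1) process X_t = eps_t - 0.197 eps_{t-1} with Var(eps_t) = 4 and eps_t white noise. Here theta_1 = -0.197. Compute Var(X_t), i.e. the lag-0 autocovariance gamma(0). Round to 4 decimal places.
\gamma(0) = 4.1552

For an MA(q) process X_t = eps_t + sum_i theta_i eps_{t-i} with
Var(eps_t) = sigma^2, the variance is
  gamma(0) = sigma^2 * (1 + sum_i theta_i^2).
  sum_i theta_i^2 = (-0.197)^2 = 0.038809.
  gamma(0) = 4 * (1 + 0.038809) = 4 * 1.038809 = 4.155236, which rounds to 4.1552.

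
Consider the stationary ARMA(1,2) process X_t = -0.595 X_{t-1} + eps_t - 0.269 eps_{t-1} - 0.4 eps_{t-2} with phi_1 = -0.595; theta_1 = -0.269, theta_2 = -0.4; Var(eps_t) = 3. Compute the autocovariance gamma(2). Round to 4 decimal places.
\gamma(2) = 0.5396

Multiply the model equation by X_{t-k} and take expectations. With theta_0 = psi_0 = 1 and psi_j the MA(infinity) weights, this gives
  gamma(k) - sum_i phi_i gamma(k-i) = c_k,
  c_k = sigma^2 * sum_{j=k..q} theta_j psi_{j-k}   (c_k = 0 for k > q),
using gamma(-m) = gamma(m).
psi-weights needed (psi_j = theta_j + sum_i phi_i psi_{j-i}):
  psi_1 = theta_1 + phi_1 = -0.269 + (-0.595) = -0.864
  psi_2 = theta_2 + phi_1 psi_1 = -0.4 + (-0.595)(-0.864) = 0.11408
Right-hand sides:
  c_0 = sigma^2 (1 + theta_1 psi_1 + theta_2 psi_2) = 3 * (1 + (-0.269)(-0.864) + (-0.4)(0.11408)) = 3 * 1.186784 = 3.560352
  c_1 = sigma^2 (theta_1 + theta_2 psi_1) = 3 * (-0.269 + (-0.4)(-0.864)) = 0.2298
  c_2 = sigma^2 theta_2 = 3 * (-0.4) = -1.2
Equations for k = 0 and k = 1 (AR order 1):
  gamma(0) = phi_1 gamma(1) + c_0
  gamma(1) = phi_1 gamma(0) + c_1
Substituting the second into the first: gamma(0) (1 - phi_1^2) = c_0 + phi_1 c_1, so
  gamma(0) = (c_0 + phi_1 c_1) / (1 - phi_1^2) = (3.560352 + (-0.595)(0.2298)) / (1 - (-0.595)^2) = 3.423621 / 0.645975 = 5.299928.
  gamma(1) = phi_1 gamma(0) + c_1 = (-0.595)(5.299928) + (0.2298) = -2.923657.
For k = 2: gamma(2) = phi_1 gamma(1) + c_2
  = (-0.595)(-2.923657) + (-1.2) = 0.539576.
Therefore gamma(2) = 0.5396 (to 4 decimal places).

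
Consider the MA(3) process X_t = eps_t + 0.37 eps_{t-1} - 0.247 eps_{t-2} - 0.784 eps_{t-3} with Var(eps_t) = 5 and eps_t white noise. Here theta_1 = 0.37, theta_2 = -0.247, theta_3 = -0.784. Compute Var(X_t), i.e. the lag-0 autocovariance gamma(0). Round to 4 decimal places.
\gamma(0) = 9.0628

For an MA(q) process X_t = eps_t + sum_i theta_i eps_{t-i} with
Var(eps_t) = sigma^2, the variance is
  gamma(0) = sigma^2 * (1 + sum_i theta_i^2).
  sum_i theta_i^2 = (0.37)^2 + (-0.247)^2 + (-0.784)^2 = 0.1369 + 0.061009 + 0.614656 = 0.812565.
  gamma(0) = 5 * (1 + 0.812565) = 5 * 1.812565 = 9.062825, which rounds to 9.0628.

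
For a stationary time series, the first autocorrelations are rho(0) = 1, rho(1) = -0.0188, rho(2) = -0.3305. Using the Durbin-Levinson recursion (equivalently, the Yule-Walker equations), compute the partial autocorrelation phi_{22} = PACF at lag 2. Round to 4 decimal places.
\phi_{22} = -0.3310

The PACF at lag k is phi_{kk}, the last component of the solution
to the Yule-Walker system G_k phi = r_k where
  (G_k)_{ij} = rho(|i - j|), (r_k)_i = rho(i), i,j = 1..k.
Equivalently, Durbin-Levinson gives phi_{kk} iteratively:
  phi_{11} = rho(1)
  phi_{kk} = [rho(k) - sum_{j=1..k-1} phi_{k-1,j} rho(k-j)]
            / [1 - sum_{j=1..k-1} phi_{k-1,j} rho(j)],
  phi_{k,j} = phi_{k-1,j} - phi_{kk} phi_{k-1,k-j},  j = 1..k-1.
Step k = 1:
  phi_11 = rho(1) = -0.0188.
Step k = 2:
  phi_22 = [rho(2) - phi_11 rho(1)] / [1 - phi_11 rho(1)] = [-0.3305 - (-0.0188)(-0.0188)] / [1 - (-0.0188)(-0.0188)]
         = -0.33085344 / 0.99964656 = -0.331.
Therefore phi_{22} = -0.3310.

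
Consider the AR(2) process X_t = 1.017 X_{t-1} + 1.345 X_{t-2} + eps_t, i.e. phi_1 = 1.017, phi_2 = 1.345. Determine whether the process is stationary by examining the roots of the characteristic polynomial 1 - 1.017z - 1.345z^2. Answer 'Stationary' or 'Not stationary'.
\text{Not stationary}

The AR(p) characteristic polynomial is P(z) = 1 - 1.017z - 1.345z^2.
Stationarity requires all roots to lie outside the unit circle, i.e. |z| > 1 for every root.
Set 1 + (-1.017) z + (-1.345) z^2 = 0, i.e. a z^2 + b z + c = 0 with a = -1.345, b = -1.017, c = 1.
Discriminant D = b^2 - 4ac = (-1.017)^2 - 4*(-1.345)*1 = 1.034289 - (-5.38) = 6.414289.
D >= 0, so the roots are real: z = (-b +/- sqrt(D)) / (2a) = (1.017 +/- 2.532645) / (-2.69).
  z_1 = (1.017 + 2.532645) / (-2.69) = -1.3196,   |z_1| = 1.3196.
  z_2 = (1.017 - 2.532645) / (-2.69) = 0.5634,   |z_2| = 0.5634.
Moduli of all roots: 1.3196, 0.5634.
All moduli strictly greater than 1? No.
Verdict: Not stationary.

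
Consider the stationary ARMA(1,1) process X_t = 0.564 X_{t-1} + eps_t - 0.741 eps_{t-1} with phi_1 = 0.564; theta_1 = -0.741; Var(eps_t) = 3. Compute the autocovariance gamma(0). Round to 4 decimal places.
\gamma(0) = 3.1378

Multiply the model equation by X_{t-k} and take expectations. With theta_0 = psi_0 = 1 and psi_j the MA(infinity) weights, this gives
  gamma(k) - sum_i phi_i gamma(k-i) = c_k,
  c_k = sigma^2 * sum_{j=k..q} theta_j psi_{j-k}   (c_k = 0 for k > q),
using gamma(-m) = gamma(m).
psi-weights needed (psi_j = theta_j + sum_i phi_i psi_{j-i}):
  psi_1 = theta_1 + phi_1 = -0.741 + (0.564) = -0.177
Right-hand sides:
  c_0 = sigma^2 (1 + theta_1 psi_1) = 3 * (1 + (-0.741)(-0.177)) = 3 * 1.131157 = 3.393471
  c_1 = sigma^2 theta_1 = 3 * (-0.741) = -2.223
  c_2 = 0
Equations for k = 0 and k = 1 (AR order 1):
  gamma(0) = phi_1 gamma(1) + c_0
  gamma(1) = phi_1 gamma(0) + c_1
Substituting the second into the first: gamma(0) (1 - phi_1^2) = c_0 + phi_1 c_1, so
  gamma(0) = (c_0 + phi_1 c_1) / (1 - phi_1^2) = (3.393471 + (0.564)(-2.223)) / (1 - (0.564)^2) = 2.139699 / 0.681904 = 3.13783.
Therefore gamma(0) = 3.1378 (to 4 decimal places).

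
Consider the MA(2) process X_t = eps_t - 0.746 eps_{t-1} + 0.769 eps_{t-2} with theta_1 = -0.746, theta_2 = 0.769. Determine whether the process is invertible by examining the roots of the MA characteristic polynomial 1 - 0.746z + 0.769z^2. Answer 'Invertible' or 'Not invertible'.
\text{Invertible}

The MA(q) characteristic polynomial is P(z) = 1 - 0.746z + 0.769z^2.
Invertibility requires all roots to lie outside the unit circle, i.e. |z| > 1 for every root.
Set 1 + (-0.746) z + (0.769) z^2 = 0, i.e. a z^2 + b z + c = 0 with a = 0.769, b = -0.746, c = 1.
Discriminant D = b^2 - 4ac = (-0.746)^2 - 4*(0.769)*1 = 0.556516 - (3.076) = -2.519484.
D < 0, so the roots are the complex-conjugate pair z = (-b +/- i sqrt(-D)) / (2a) = 0.485 +/- 1.032i.
For a conjugate pair |z|^2 = z * conj(z) = (product of roots) = c/a = 1/(0.769) = 1.30039, so |z| = sqrt(1.30039) = 1.1403 for both roots.
Moduli of all roots: 1.1403, 1.1403.
All moduli strictly greater than 1? Yes.
Verdict: Invertible.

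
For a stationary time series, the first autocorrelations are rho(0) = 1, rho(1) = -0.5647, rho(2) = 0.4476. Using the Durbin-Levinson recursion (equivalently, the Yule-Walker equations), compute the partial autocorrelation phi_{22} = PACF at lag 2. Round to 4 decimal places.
\phi_{22} = 0.1890

The PACF at lag k is phi_{kk}, the last component of the solution
to the Yule-Walker system G_k phi = r_k where
  (G_k)_{ij} = rho(|i - j|), (r_k)_i = rho(i), i,j = 1..k.
Equivalently, Durbin-Levinson gives phi_{kk} iteratively:
  phi_{11} = rho(1)
  phi_{kk} = [rho(k) - sum_{j=1..k-1} phi_{k-1,j} rho(k-j)]
            / [1 - sum_{j=1..k-1} phi_{k-1,j} rho(j)],
  phi_{k,j} = phi_{k-1,j} - phi_{kk} phi_{k-1,k-j},  j = 1..k-1.
Step k = 1:
  phi_11 = rho(1) = -0.5647.
Step k = 2:
  phi_22 = [rho(2) - phi_11 rho(1)] / [1 - phi_11 rho(1)] = [0.4476 - (-0.5647)(-0.5647)] / [1 - (-0.5647)(-0.5647)]
         = 0.12871391 / 0.68111391 = 0.189.
Therefore phi_{22} = 0.1890.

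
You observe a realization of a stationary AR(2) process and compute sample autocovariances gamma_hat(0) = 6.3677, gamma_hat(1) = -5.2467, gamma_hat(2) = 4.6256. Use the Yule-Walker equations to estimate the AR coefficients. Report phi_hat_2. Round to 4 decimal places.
\hat\phi_{2} = 0.1480

The Yule-Walker equations for an AR(p) process read, in matrix form,
  Gamma_p phi = r_p,   with   (Gamma_p)_{ij} = gamma(|i - j|),
                       (r_p)_i = gamma(i),   i,j = 1..p.
Substitute the sample gammas (Toeplitz matrix and right-hand side of size 2):
  Gamma_p = [[6.3677, -5.2467], [-5.2467, 6.3677]]
  r_p     = [-5.2467, 4.6256]
Written out:
  6.3677 phi_1 - 5.2467 phi_2 = -5.2467
  -5.2467 phi_1 + 6.3677 phi_2 = 4.6256
Solve by Cramer's rule:
  det = gamma(0)^2 - gamma(1)^2 = (6.3677)^2 - (-5.2467)^2 = 40.54760329 - 27.52786089 = 13.0197424
  phi_hat_1 = [gamma(1) gamma(0) - gamma(1) gamma(2)] / det = [(-5.2467)(6.3677) - (-5.2467)(4.6256)] / 13.0197424 = -9.14027607 / 13.0197424 = -0.702
  phi_hat_2 = [gamma(0) gamma(2) - gamma(1)^2] / det = [(6.3677)(4.6256) - (-5.2467)^2] / 13.0197424 = 1.92657223 / 13.0197424 = 0.148
So phi_hat = [-0.7020, 0.1480].
Therefore phi_hat_2 = 0.1480.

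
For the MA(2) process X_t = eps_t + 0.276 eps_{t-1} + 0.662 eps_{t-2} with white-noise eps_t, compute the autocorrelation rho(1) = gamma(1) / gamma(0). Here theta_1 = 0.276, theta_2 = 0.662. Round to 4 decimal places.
\rho(1) = 0.3029

For an MA(q) process with theta_0 = 1, the autocovariance is
  gamma(k) = sigma^2 * sum_{i=0..q-k} theta_i * theta_{i+k},
and rho(k) = gamma(k) / gamma(0). Sigma^2 cancels.
  numerator   = (1)*(0.276) + (0.276)*(0.662) = 0.458712.
  denominator = (1)^2 + (0.276)^2 + (0.662)^2 = 1.51442.
  rho(1) = 0.458712 / 1.51442 = 0.3029.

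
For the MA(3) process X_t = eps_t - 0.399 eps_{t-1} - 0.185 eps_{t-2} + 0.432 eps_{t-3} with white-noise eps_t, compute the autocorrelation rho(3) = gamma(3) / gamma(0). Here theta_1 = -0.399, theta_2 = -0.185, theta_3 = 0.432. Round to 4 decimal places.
\rho(3) = 0.3130

For an MA(q) process with theta_0 = 1, the autocovariance is
  gamma(k) = sigma^2 * sum_{i=0..q-k} theta_i * theta_{i+k},
and rho(k) = gamma(k) / gamma(0). Sigma^2 cancels.
  numerator   = (1)*(0.432) = 0.432.
  denominator = (1)^2 + (-0.399)^2 + (-0.185)^2 + (0.432)^2 = 1.38005.
  rho(3) = 0.432 / 1.38005 = 0.3130.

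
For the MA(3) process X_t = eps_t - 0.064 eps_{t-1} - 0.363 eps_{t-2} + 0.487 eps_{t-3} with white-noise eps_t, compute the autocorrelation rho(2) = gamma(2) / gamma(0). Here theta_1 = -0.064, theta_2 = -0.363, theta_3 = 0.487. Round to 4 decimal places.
\rho(2) = -0.2871

For an MA(q) process with theta_0 = 1, the autocovariance is
  gamma(k) = sigma^2 * sum_{i=0..q-k} theta_i * theta_{i+k},
and rho(k) = gamma(k) / gamma(0). Sigma^2 cancels.
  numerator   = (1)*(-0.363) + (-0.064)*(0.487) = -0.394168.
  denominator = (1)^2 + (-0.064)^2 + (-0.363)^2 + (0.487)^2 = 1.373034.
  rho(2) = -0.394168 / 1.373034 = -0.2871.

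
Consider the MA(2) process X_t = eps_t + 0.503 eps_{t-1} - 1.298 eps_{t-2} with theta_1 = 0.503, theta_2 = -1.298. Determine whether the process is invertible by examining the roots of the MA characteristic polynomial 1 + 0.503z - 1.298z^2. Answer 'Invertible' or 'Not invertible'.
\text{Not invertible}

The MA(q) characteristic polynomial is P(z) = 1 + 0.503z - 1.298z^2.
Invertibility requires all roots to lie outside the unit circle, i.e. |z| > 1 for every root.
Set 1 + (0.503) z + (-1.298) z^2 = 0, i.e. a z^2 + b z + c = 0 with a = -1.298, b = 0.503, c = 1.
Discriminant D = b^2 - 4ac = (0.503)^2 - 4*(-1.298)*1 = 0.253009 - (-5.192) = 5.445009.
D >= 0, so the roots are real: z = (-b +/- sqrt(D)) / (2a) = (-0.503 +/- 2.333454) / (-2.596).
  z_1 = (-0.503 + 2.333454) / (-2.596) = -0.7051,   |z_1| = 0.7051.
  z_2 = (-0.503 - 2.333454) / (-2.596) = 1.0926,   |z_2| = 1.0926.
Moduli of all roots: 0.7051, 1.0926.
All moduli strictly greater than 1? No.
Verdict: Not invertible.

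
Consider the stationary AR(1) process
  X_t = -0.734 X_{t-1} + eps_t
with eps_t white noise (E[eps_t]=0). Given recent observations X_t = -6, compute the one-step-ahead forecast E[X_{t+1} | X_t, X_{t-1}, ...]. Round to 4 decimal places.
E[X_{t+1} \mid \mathcal F_t] = 4.4040

For an AR(p) model X_t = c + sum_i phi_i X_{t-i} + eps_t, the
one-step-ahead conditional mean is
  E[X_{t+1} | X_t, ...] = c + sum_i phi_i X_{t+1-i}.
Substitute known values:
  E[X_{t+1} | ...] = (-0.734) * (-6)
                   = 4.4040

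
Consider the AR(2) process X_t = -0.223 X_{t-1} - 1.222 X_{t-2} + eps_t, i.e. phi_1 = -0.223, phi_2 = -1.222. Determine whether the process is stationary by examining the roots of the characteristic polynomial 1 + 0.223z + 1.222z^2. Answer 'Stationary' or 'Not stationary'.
\text{Not stationary}

The AR(p) characteristic polynomial is P(z) = 1 + 0.223z + 1.222z^2.
Stationarity requires all roots to lie outside the unit circle, i.e. |z| > 1 for every root.
Set 1 + (0.223) z + (1.222) z^2 = 0, i.e. a z^2 + b z + c = 0 with a = 1.222, b = 0.223, c = 1.
Discriminant D = b^2 - 4ac = (0.223)^2 - 4*(1.222)*1 = 0.049729 - (4.888) = -4.838271.
D < 0, so the roots are the complex-conjugate pair z = (-b +/- i sqrt(-D)) / (2a) = -0.0912 +/- 0.9i.
For a conjugate pair |z|^2 = z * conj(z) = (product of roots) = c/a = 1/(1.222) = 0.818331, so |z| = sqrt(0.818331) = 0.9046 for both roots.
Moduli of all roots: 0.9046, 0.9046.
All moduli strictly greater than 1? No.
Verdict: Not stationary.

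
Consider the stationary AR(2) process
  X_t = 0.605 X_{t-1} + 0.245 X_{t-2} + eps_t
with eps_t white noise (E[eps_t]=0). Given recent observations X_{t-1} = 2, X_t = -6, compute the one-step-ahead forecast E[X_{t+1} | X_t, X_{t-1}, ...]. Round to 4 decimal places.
E[X_{t+1} \mid \mathcal F_t] = -3.1400

For an AR(p) model X_t = c + sum_i phi_i X_{t-i} + eps_t, the
one-step-ahead conditional mean is
  E[X_{t+1} | X_t, ...] = c + sum_i phi_i X_{t+1-i}.
Substitute known values:
  E[X_{t+1} | ...] = (0.605) * (-6) + (0.245) * (2)
                   = -3.1400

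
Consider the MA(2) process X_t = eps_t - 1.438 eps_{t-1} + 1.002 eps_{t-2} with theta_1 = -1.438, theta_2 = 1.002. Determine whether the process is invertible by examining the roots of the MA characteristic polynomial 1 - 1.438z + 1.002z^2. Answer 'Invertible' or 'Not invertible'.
\text{Not invertible}

The MA(q) characteristic polynomial is P(z) = 1 - 1.438z + 1.002z^2.
Invertibility requires all roots to lie outside the unit circle, i.e. |z| > 1 for every root.
Set 1 + (-1.438) z + (1.002) z^2 = 0, i.e. a z^2 + b z + c = 0 with a = 1.002, b = -1.438, c = 1.
Discriminant D = b^2 - 4ac = (-1.438)^2 - 4*(1.002)*1 = 2.067844 - (4.008) = -1.940156.
D < 0, so the roots are the complex-conjugate pair z = (-b +/- i sqrt(-D)) / (2a) = 0.7176 +/- 0.6951i.
For a conjugate pair |z|^2 = z * conj(z) = (product of roots) = c/a = 1/(1.002) = 0.998004, so |z| = sqrt(0.998004) = 0.999 for both roots.
Moduli of all roots: 0.9990, 0.9990.
All moduli strictly greater than 1? No.
Verdict: Not invertible.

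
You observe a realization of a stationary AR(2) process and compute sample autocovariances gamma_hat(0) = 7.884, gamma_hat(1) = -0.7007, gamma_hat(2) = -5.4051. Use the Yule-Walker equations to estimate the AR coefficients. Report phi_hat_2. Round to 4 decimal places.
\hat\phi_{2} = -0.6990

The Yule-Walker equations for an AR(p) process read, in matrix form,
  Gamma_p phi = r_p,   with   (Gamma_p)_{ij} = gamma(|i - j|),
                       (r_p)_i = gamma(i),   i,j = 1..p.
Substitute the sample gammas (Toeplitz matrix and right-hand side of size 2):
  Gamma_p = [[7.884, -0.7007], [-0.7007, 7.884]]
  r_p     = [-0.7007, -5.4051]
Written out:
  7.884 phi_1 - 0.7007 phi_2 = -0.7007
  -0.7007 phi_1 + 7.884 phi_2 = -5.4051
Solve by Cramer's rule:
  det = gamma(0)^2 - gamma(1)^2 = (7.884)^2 - (-0.7007)^2 = 62.157456 - 0.49098049 = 61.66647551
  phi_hat_1 = [gamma(1) gamma(0) - gamma(1) gamma(2)] / det = [(-0.7007)(7.884) - (-0.7007)(-5.4051)] / 61.66647551 = -9.31167237 / 61.66647551 = -0.151
  phi_hat_2 = [gamma(0) gamma(2) - gamma(1)^2] / det = [(7.884)(-5.4051) - (-0.7007)^2] / 61.66647551 = -43.10478889 / 61.66647551 = -0.699
So phi_hat = [-0.1510, -0.6990].
Therefore phi_hat_2 = -0.6990.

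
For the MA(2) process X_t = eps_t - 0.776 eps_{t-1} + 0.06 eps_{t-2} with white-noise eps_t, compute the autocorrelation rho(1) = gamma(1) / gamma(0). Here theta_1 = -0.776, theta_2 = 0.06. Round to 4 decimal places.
\rho(1) = -0.5123

For an MA(q) process with theta_0 = 1, the autocovariance is
  gamma(k) = sigma^2 * sum_{i=0..q-k} theta_i * theta_{i+k},
and rho(k) = gamma(k) / gamma(0). Sigma^2 cancels.
  numerator   = (1)*(-0.776) + (-0.776)*(0.06) = -0.82256.
  denominator = (1)^2 + (-0.776)^2 + (0.06)^2 = 1.605776.
  rho(1) = -0.82256 / 1.605776 = -0.5123.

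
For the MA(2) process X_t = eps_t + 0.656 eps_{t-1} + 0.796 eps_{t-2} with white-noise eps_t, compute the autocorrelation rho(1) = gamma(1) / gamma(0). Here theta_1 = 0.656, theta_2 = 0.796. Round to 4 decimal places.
\rho(1) = 0.5708

For an MA(q) process with theta_0 = 1, the autocovariance is
  gamma(k) = sigma^2 * sum_{i=0..q-k} theta_i * theta_{i+k},
and rho(k) = gamma(k) / gamma(0). Sigma^2 cancels.
  numerator   = (1)*(0.656) + (0.656)*(0.796) = 1.178176.
  denominator = (1)^2 + (0.656)^2 + (0.796)^2 = 2.063952.
  rho(1) = 1.178176 / 2.063952 = 0.5708.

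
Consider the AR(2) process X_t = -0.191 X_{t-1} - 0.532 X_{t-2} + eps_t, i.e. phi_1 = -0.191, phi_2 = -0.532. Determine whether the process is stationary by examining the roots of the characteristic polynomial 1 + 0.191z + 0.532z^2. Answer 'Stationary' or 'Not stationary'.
\text{Stationary}

The AR(p) characteristic polynomial is P(z) = 1 + 0.191z + 0.532z^2.
Stationarity requires all roots to lie outside the unit circle, i.e. |z| > 1 for every root.
Set 1 + (0.191) z + (0.532) z^2 = 0, i.e. a z^2 + b z + c = 0 with a = 0.532, b = 0.191, c = 1.
Discriminant D = b^2 - 4ac = (0.191)^2 - 4*(0.532)*1 = 0.036481 - (2.128) = -2.091519.
D < 0, so the roots are the complex-conjugate pair z = (-b +/- i sqrt(-D)) / (2a) = -0.1795 +/- 1.3592i.
For a conjugate pair |z|^2 = z * conj(z) = (product of roots) = c/a = 1/(0.532) = 1.879699, so |z| = sqrt(1.879699) = 1.371 for both roots.
Moduli of all roots: 1.3710, 1.3710.
All moduli strictly greater than 1? Yes.
Verdict: Stationary.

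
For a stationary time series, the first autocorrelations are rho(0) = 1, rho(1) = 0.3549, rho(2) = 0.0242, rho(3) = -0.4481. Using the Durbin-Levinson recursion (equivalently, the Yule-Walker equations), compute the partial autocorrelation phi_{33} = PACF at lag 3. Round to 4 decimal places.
\phi_{33} = -0.4829

The PACF at lag k is phi_{kk}, the last component of the solution
to the Yule-Walker system G_k phi = r_k where
  (G_k)_{ij} = rho(|i - j|), (r_k)_i = rho(i), i,j = 1..k.
Equivalently, Durbin-Levinson gives phi_{kk} iteratively:
  phi_{11} = rho(1)
  phi_{kk} = [rho(k) - sum_{j=1..k-1} phi_{k-1,j} rho(k-j)]
            / [1 - sum_{j=1..k-1} phi_{k-1,j} rho(j)],
  phi_{k,j} = phi_{k-1,j} - phi_{kk} phi_{k-1,k-j},  j = 1..k-1.
Step k = 1:
  phi_11 = rho(1) = 0.3549.
Step k = 2:
  phi_22 = [rho(2) - phi_11 rho(1)] / [1 - phi_11 rho(1)] = [0.0242 - (0.3549)(0.3549)] / [1 - (0.3549)(0.3549)]
         = -0.10175401 / 0.87404599 = -0.116417.
  Update: phi_21 = phi_11 - phi_22 phi_11 = 0.3549 - (-0.116417)(0.3549) = 0.396216.
Step k = 3:
  phi_33 = [rho(3) - phi_21 rho(2) - phi_22 rho(1)] / [1 - phi_21 rho(1) - phi_22 rho(2)]
    numerator   = -0.4481 - (0.396216)(0.0242) - (-0.116417)(0.3549) = -0.41637196
    denominator = 1 - (0.396216)(0.3549) - (-0.116417)(0.0242) = 0.86220007
  phi_33 = -0.41637196 / 0.86220007 = -0.4829.
Therefore phi_{33} = -0.4829.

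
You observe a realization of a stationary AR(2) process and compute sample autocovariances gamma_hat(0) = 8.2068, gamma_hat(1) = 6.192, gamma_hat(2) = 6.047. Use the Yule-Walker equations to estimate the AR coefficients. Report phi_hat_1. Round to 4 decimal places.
\hat\phi_{1} = 0.4610

The Yule-Walker equations for an AR(p) process read, in matrix form,
  Gamma_p phi = r_p,   with   (Gamma_p)_{ij} = gamma(|i - j|),
                       (r_p)_i = gamma(i),   i,j = 1..p.
Substitute the sample gammas (Toeplitz matrix and right-hand side of size 2):
  Gamma_p = [[8.2068, 6.192], [6.192, 8.2068]]
  r_p     = [6.192, 6.047]
Written out:
  8.2068 phi_1 + 6.192 phi_2 = 6.192
  6.192 phi_1 + 8.2068 phi_2 = 6.047
Solve by Cramer's rule:
  det = gamma(0)^2 - gamma(1)^2 = (8.2068)^2 - (6.192)^2 = 67.35156624 - 38.340864 = 29.01070224
  phi_hat_1 = [gamma(1) gamma(0) - gamma(1) gamma(2)] / det = [(6.192)(8.2068) - (6.192)(6.047)] / 29.01070224 = 13.3734816 / 29.01070224 = 0.461
  phi_hat_2 = [gamma(0) gamma(2) - gamma(1)^2] / det = [(8.2068)(6.047) - (6.192)^2] / 29.01070224 = 11.2856556 / 29.01070224 = 0.389
So phi_hat = [0.4610, 0.3890].
Therefore phi_hat_1 = 0.4610.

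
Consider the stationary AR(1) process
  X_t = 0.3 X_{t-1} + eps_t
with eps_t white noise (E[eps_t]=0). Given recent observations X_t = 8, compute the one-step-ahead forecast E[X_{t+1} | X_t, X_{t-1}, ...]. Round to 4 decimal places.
E[X_{t+1} \mid \mathcal F_t] = 2.4000

For an AR(p) model X_t = c + sum_i phi_i X_{t-i} + eps_t, the
one-step-ahead conditional mean is
  E[X_{t+1} | X_t, ...] = c + sum_i phi_i X_{t+1-i}.
Substitute known values:
  E[X_{t+1} | ...] = (0.3) * (8)
                   = 2.4000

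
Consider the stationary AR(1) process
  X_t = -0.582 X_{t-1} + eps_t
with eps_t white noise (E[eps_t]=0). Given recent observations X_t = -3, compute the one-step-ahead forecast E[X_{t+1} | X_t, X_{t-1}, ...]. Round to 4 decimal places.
E[X_{t+1} \mid \mathcal F_t] = 1.7460

For an AR(p) model X_t = c + sum_i phi_i X_{t-i} + eps_t, the
one-step-ahead conditional mean is
  E[X_{t+1} | X_t, ...] = c + sum_i phi_i X_{t+1-i}.
Substitute known values:
  E[X_{t+1} | ...] = (-0.582) * (-3)
                   = 1.7460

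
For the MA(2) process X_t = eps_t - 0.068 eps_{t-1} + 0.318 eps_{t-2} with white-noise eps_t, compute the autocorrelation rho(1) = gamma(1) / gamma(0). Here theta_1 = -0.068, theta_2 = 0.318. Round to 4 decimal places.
\rho(1) = -0.0811

For an MA(q) process with theta_0 = 1, the autocovariance is
  gamma(k) = sigma^2 * sum_{i=0..q-k} theta_i * theta_{i+k},
and rho(k) = gamma(k) / gamma(0). Sigma^2 cancels.
  numerator   = (1)*(-0.068) + (-0.068)*(0.318) = -0.089624.
  denominator = (1)^2 + (-0.068)^2 + (0.318)^2 = 1.105748.
  rho(1) = -0.089624 / 1.105748 = -0.0811.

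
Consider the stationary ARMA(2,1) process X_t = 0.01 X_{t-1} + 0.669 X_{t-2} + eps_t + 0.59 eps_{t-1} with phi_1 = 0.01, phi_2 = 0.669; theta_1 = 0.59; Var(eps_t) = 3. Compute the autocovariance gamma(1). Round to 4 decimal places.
\gamma(1) = 5.5747

Multiply the model equation by X_{t-k} and take expectations. With theta_0 = psi_0 = 1 and psi_j the MA(infinity) weights, this gives
  gamma(k) - sum_i phi_i gamma(k-i) = c_k,
  c_k = sigma^2 * sum_{j=k..q} theta_j psi_{j-k}   (c_k = 0 for k > q),
using gamma(-m) = gamma(m).
psi-weights needed (psi_j = theta_j + sum_i phi_i psi_{j-i}):
  psi_1 = theta_1 + phi_1 = 0.59 + (0.01) = 0.6
Right-hand sides:
  c_0 = sigma^2 (1 + theta_1 psi_1) = 3 * (1 + (0.59)(0.6)) = 3 * 1.354 = 4.062
  c_1 = sigma^2 theta_1 = 3 * (0.59) = 1.77
  c_2 = 0
Equations for k = 0, 1, 2 (AR order 2, c_2 = 0):
  (E0) gamma(0) = phi_1 gamma(1) + phi_2 gamma(2) + c_0
  (E1) gamma(1) = phi_1 gamma(0) + phi_2 gamma(1) + c_1
  (E2) gamma(2) = phi_1 gamma(1) + phi_2 gamma(0)
From (E1): gamma(1) = A gamma(0) + B with
  A = phi_1 / (1 - phi_2) = 0.01 / 0.331 = 0.030211,   B = c_1 / (1 - phi_2) = 1.77 / 0.331 = 5.347432.
Insert (E2) into (E0): gamma(0) (1 - phi_2^2) = phi_1 (1 + phi_2) gamma(1) + c_0.
  phi_1 (1 + phi_2) = (0.01)(1.669) = 0.01669,   1 - phi_2^2 = 0.552439.
Replace gamma(1) by A gamma(0) + B and collect gamma(0):
  gamma(0) [0.552439 - (0.01669)(0.030211)] = (0.01669)(5.347432) + 4.062
  gamma(0) * 0.551935 = 4.151249
  gamma(0) = 4.151249 / 0.551935 = 7.521267.
  gamma(1) = A gamma(0) + B = (0.030211)(7.521267) + (5.347432) = 5.574661.
Therefore gamma(1) = 5.5747 (to 4 decimal places).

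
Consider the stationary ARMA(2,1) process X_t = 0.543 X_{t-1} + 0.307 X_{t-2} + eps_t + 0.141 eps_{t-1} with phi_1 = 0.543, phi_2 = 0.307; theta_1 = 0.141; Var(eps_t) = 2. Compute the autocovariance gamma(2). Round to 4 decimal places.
\gamma(2) = 5.4195

Multiply the model equation by X_{t-k} and take expectations. With theta_0 = psi_0 = 1 and psi_j the MA(infinity) weights, this gives
  gamma(k) - sum_i phi_i gamma(k-i) = c_k,
  c_k = sigma^2 * sum_{j=k..q} theta_j psi_{j-k}   (c_k = 0 for k > q),
using gamma(-m) = gamma(m).
psi-weights needed (psi_j = theta_j + sum_i phi_i psi_{j-i}):
  psi_1 = theta_1 + phi_1 = 0.141 + (0.543) = 0.684
Right-hand sides:
  c_0 = sigma^2 (1 + theta_1 psi_1) = 2 * (1 + (0.141)(0.684)) = 2 * 1.096444 = 2.192888
  c_1 = sigma^2 theta_1 = 2 * (0.141) = 0.282
  c_2 = 0
Equations for k = 0, 1, 2 (AR order 2, c_2 = 0):
  (E0) gamma(0) = phi_1 gamma(1) + phi_2 gamma(2) + c_0
  (E1) gamma(1) = phi_1 gamma(0) + phi_2 gamma(1) + c_1
  (E2) gamma(2) = phi_1 gamma(1) + phi_2 gamma(0)
From (E1): gamma(1) = A gamma(0) + B with
  A = phi_1 / (1 - phi_2) = 0.543 / 0.693 = 0.78355,   B = c_1 / (1 - phi_2) = 0.282 / 0.693 = 0.406926.
Insert (E2) into (E0): gamma(0) (1 - phi_2^2) = phi_1 (1 + phi_2) gamma(1) + c_0.
  phi_1 (1 + phi_2) = (0.543)(1.307) = 0.709701,   1 - phi_2^2 = 0.905751.
Replace gamma(1) by A gamma(0) + B and collect gamma(0):
  gamma(0) [0.905751 - (0.709701)(0.78355)] = (0.709701)(0.406926) + 2.192888
  gamma(0) * 0.349665 = 2.481684
  gamma(0) = 2.481684 / 0.349665 = 7.09732.
  gamma(1) = A gamma(0) + B = (0.78355)(7.09732) + (0.406926) = 5.96803.
  gamma(2) = phi_1 gamma(1) + phi_2 gamma(0) = (0.543)(5.96803) + (0.307)(7.09732) = 5.419518.
Therefore gamma(2) = 5.4195 (to 4 decimal places).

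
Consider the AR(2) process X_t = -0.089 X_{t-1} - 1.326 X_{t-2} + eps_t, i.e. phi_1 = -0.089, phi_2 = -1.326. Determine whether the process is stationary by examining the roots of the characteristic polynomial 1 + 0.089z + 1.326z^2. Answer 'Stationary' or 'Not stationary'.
\text{Not stationary}

The AR(p) characteristic polynomial is P(z) = 1 + 0.089z + 1.326z^2.
Stationarity requires all roots to lie outside the unit circle, i.e. |z| > 1 for every root.
Set 1 + (0.089) z + (1.326) z^2 = 0, i.e. a z^2 + b z + c = 0 with a = 1.326, b = 0.089, c = 1.
Discriminant D = b^2 - 4ac = (0.089)^2 - 4*(1.326)*1 = 0.007921 - (5.304) = -5.296079.
D < 0, so the roots are the complex-conjugate pair z = (-b +/- i sqrt(-D)) / (2a) = -0.0336 +/- 0.8678i.
For a conjugate pair |z|^2 = z * conj(z) = (product of roots) = c/a = 1/(1.326) = 0.754148, so |z| = sqrt(0.754148) = 0.8684 for both roots.
Moduli of all roots: 0.8684, 0.8684.
All moduli strictly greater than 1? No.
Verdict: Not stationary.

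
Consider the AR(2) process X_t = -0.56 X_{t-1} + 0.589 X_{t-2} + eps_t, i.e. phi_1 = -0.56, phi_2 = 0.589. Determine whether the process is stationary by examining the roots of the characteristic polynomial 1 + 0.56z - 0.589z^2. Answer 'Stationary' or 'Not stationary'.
\text{Not stationary}

The AR(p) characteristic polynomial is P(z) = 1 + 0.56z - 0.589z^2.
Stationarity requires all roots to lie outside the unit circle, i.e. |z| > 1 for every root.
Set 1 + (0.56) z + (-0.589) z^2 = 0, i.e. a z^2 + b z + c = 0 with a = -0.589, b = 0.56, c = 1.
Discriminant D = b^2 - 4ac = (0.56)^2 - 4*(-0.589)*1 = 0.3136 - (-2.356) = 2.6696.
D >= 0, so the roots are real: z = (-b +/- sqrt(D)) / (2a) = (-0.56 +/- 1.633891) / (-1.178).
  z_1 = (-0.56 + 1.633891) / (-1.178) = -0.9116,   |z_1| = 0.9116.
  z_2 = (-0.56 - 1.633891) / (-1.178) = 1.8624,   |z_2| = 1.8624.
Moduli of all roots: 0.9116, 1.8624.
All moduli strictly greater than 1? No.
Verdict: Not stationary.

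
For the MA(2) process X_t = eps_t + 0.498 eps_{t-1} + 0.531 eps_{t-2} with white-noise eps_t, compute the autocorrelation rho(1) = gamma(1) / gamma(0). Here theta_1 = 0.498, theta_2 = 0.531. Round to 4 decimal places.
\rho(1) = 0.4983

For an MA(q) process with theta_0 = 1, the autocovariance is
  gamma(k) = sigma^2 * sum_{i=0..q-k} theta_i * theta_{i+k},
and rho(k) = gamma(k) / gamma(0). Sigma^2 cancels.
  numerator   = (1)*(0.498) + (0.498)*(0.531) = 0.762438.
  denominator = (1)^2 + (0.498)^2 + (0.531)^2 = 1.529965.
  rho(1) = 0.762438 / 1.529965 = 0.4983.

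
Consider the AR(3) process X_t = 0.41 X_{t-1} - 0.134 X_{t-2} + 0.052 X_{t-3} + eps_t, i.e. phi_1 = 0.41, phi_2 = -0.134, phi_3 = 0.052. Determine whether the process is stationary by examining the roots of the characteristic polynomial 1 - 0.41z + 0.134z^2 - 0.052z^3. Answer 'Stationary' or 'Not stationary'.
\text{Stationary}

The AR(p) characteristic polynomial is P(z) = 1 - 0.41z + 0.134z^2 - 0.052z^3.
Stationarity requires all roots to lie outside the unit circle, i.e. |z| > 1 for every root.
Degree 3: look for a simple real root z0 first, then factor out (1 - z/z0) and solve the remaining quadratic.
Testing z0 = 2.5: P(2.5) = 1 + (-0.41)(2.5) + (0.134)(2.5)^2 + (-0.052)(2.5)^3
  = 1 + (-1.025) + (0.8375) + (-0.8125) = 0.  So z_0 = 2.5 is a root, |z_0| = 2.5.
Divide out the factor (1 - 0.4 z) = (1 - z/z0) (since 1/z0 = 0.4):
  P(z) = (1 - 0.4 z)(1 + (-0.01) z + (0.13) z^2)
  [check: z-coef -0.01 - (0.4) = -0.41; z^2-coef 0.13 - (0.4)(-0.01) = 0.134; z^3-coef -(0.4)(0.13) = -0.052.]
Remaining roots from the quadratic factor 1 + (-0.01) z + (0.13) z^2:
  Set 1 + (-0.01) z + (0.13) z^2 = 0, i.e. a z^2 + b z + c = 0 with a = 0.13, b = -0.01, c = 1.
  Discriminant D = b^2 - 4ac = (-0.01)^2 - 4*(0.13)*1 = 0.0001 - (0.52) = -0.5199.
  D < 0, so the roots are the complex-conjugate pair z = (-b +/- i sqrt(-D)) / (2a) = 0.0385 +/- 2.7732i.
  For a conjugate pair |z|^2 = z * conj(z) = (product of roots) = c/a = 1/(0.13) = 7.692308, so |z| = sqrt(7.692308) = 2.7735 for both roots.
Moduli of all roots: 2.5000, 2.7735, 2.7735.
All moduli strictly greater than 1? Yes.
Verdict: Stationary.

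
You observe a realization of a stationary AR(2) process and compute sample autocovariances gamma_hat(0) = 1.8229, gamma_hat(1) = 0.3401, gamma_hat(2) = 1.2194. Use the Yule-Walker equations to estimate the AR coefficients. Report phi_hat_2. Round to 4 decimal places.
\hat\phi_{2} = 0.6570

The Yule-Walker equations for an AR(p) process read, in matrix form,
  Gamma_p phi = r_p,   with   (Gamma_p)_{ij} = gamma(|i - j|),
                       (r_p)_i = gamma(i),   i,j = 1..p.
Substitute the sample gammas (Toeplitz matrix and right-hand side of size 2):
  Gamma_p = [[1.8229, 0.3401], [0.3401, 1.8229]]
  r_p     = [0.3401, 1.2194]
Written out:
  1.8229 phi_1 + 0.3401 phi_2 = 0.3401
  0.3401 phi_1 + 1.8229 phi_2 = 1.2194
Solve by Cramer's rule:
  det = gamma(0)^2 - gamma(1)^2 = (1.8229)^2 - (0.3401)^2 = 3.32296441 - 0.11566801 = 3.2072964
  phi_hat_1 = [gamma(1) gamma(0) - gamma(1) gamma(2)] / det = [(0.3401)(1.8229) - (0.3401)(1.2194)] / 3.2072964 = 0.20525035 / 3.2072964 = 0.064
  phi_hat_2 = [gamma(0) gamma(2) - gamma(1)^2] / det = [(1.8229)(1.2194) - (0.3401)^2] / 3.2072964 = 2.10717625 / 3.2072964 = 0.657
So phi_hat = [0.0640, 0.6570].
Therefore phi_hat_2 = 0.6570.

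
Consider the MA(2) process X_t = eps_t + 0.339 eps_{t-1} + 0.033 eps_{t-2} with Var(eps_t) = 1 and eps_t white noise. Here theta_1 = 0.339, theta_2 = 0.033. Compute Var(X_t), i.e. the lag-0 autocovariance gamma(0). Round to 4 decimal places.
\gamma(0) = 1.1160

For an MA(q) process X_t = eps_t + sum_i theta_i eps_{t-i} with
Var(eps_t) = sigma^2, the variance is
  gamma(0) = sigma^2 * (1 + sum_i theta_i^2).
  sum_i theta_i^2 = (0.339)^2 + (0.033)^2 = 0.114921 + 0.001089 = 0.11601.
  gamma(0) = 1 * (1 + 0.11601) = 1 * 1.11601 = 1.11601, which rounds to 1.1160.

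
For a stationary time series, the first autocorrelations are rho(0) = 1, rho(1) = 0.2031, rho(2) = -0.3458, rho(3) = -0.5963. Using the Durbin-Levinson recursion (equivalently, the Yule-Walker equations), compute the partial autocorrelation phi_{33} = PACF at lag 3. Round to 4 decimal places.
\phi_{33} = -0.5180

The PACF at lag k is phi_{kk}, the last component of the solution
to the Yule-Walker system G_k phi = r_k where
  (G_k)_{ij} = rho(|i - j|), (r_k)_i = rho(i), i,j = 1..k.
Equivalently, Durbin-Levinson gives phi_{kk} iteratively:
  phi_{11} = rho(1)
  phi_{kk} = [rho(k) - sum_{j=1..k-1} phi_{k-1,j} rho(k-j)]
            / [1 - sum_{j=1..k-1} phi_{k-1,j} rho(j)],
  phi_{k,j} = phi_{k-1,j} - phi_{kk} phi_{k-1,k-j},  j = 1..k-1.
Step k = 1:
  phi_11 = rho(1) = 0.2031.
Step k = 2:
  phi_22 = [rho(2) - phi_11 rho(1)] / [1 - phi_11 rho(1)] = [-0.3458 - (0.2031)(0.2031)] / [1 - (0.2031)(0.2031)]
         = -0.38704961 / 0.95875039 = -0.403702.
  Update: phi_21 = phi_11 - phi_22 phi_11 = 0.2031 - (-0.403702)(0.2031) = 0.285092.
Step k = 3:
  phi_33 = [rho(3) - phi_21 rho(2) - phi_22 rho(1)] / [1 - phi_21 rho(1) - phi_22 rho(2)]
    numerator   = -0.5963 - (0.285092)(-0.3458) - (-0.403702)(0.2031) = -0.41572331
    denominator = 1 - (0.285092)(0.2031) - (-0.403702)(-0.3458) = 0.80249762
  phi_33 = -0.41572331 / 0.80249762 = -0.518.
Therefore phi_{33} = -0.5180.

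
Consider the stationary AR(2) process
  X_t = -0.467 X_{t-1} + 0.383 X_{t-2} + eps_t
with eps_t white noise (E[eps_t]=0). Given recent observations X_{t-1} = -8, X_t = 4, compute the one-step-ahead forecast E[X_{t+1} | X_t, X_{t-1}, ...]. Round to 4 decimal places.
E[X_{t+1} \mid \mathcal F_t] = -4.9320

For an AR(p) model X_t = c + sum_i phi_i X_{t-i} + eps_t, the
one-step-ahead conditional mean is
  E[X_{t+1} | X_t, ...] = c + sum_i phi_i X_{t+1-i}.
Substitute known values:
  E[X_{t+1} | ...] = (-0.467) * (4) + (0.383) * (-8)
                   = -4.9320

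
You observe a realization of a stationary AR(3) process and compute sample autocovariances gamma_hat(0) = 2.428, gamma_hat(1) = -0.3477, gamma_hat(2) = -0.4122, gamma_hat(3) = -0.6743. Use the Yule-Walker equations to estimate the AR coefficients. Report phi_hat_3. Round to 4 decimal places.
\hat\phi_{3} = -0.3550

The Yule-Walker equations for an AR(p) process read, in matrix form,
  Gamma_p phi = r_p,   with   (Gamma_p)_{ij} = gamma(|i - j|),
                       (r_p)_i = gamma(i),   i,j = 1..p.
Substitute the sample gammas (Toeplitz matrix and right-hand side of size 3):
  Gamma_p = [[2.428, -0.3477, -0.4122], [-0.3477, 2.428, -0.3477], [-0.4122, -0.3477, 2.428]]
  r_p     = [-0.3477, -0.4122, -0.6743]
Written out (R1..R3):
  (R1) 2.428 phi_1 - 0.3477 phi_2 - 0.4122 phi_3 = -0.3477
  (R2) -0.3477 phi_1 + 2.428 phi_2 - 0.3477 phi_3 = -0.4122
  (R3) -0.4122 phi_1 - 0.3477 phi_2 + 2.428 phi_3 = -0.6743
Gaussian elimination:
  R2 <- R2 - (-0.3477/2.428) R1 = R2 - (-0.143204) R1:  2.378208 phi_2 - 0.406729 phi_3 = -0.461992
  R3 <- R3 - (-0.4122/2.428) R1 = R3 - (-0.169769) R1:  -0.406729 phi_2 + 2.358021 phi_3 = -0.733329
  R3 <- R3 - (-0.406729/2.378208) R2 = R3 - (-0.171023) R2:  2.288461 phi_3 = -0.81234
Back-substitution:
  phi_hat_3 = -0.81234 / 2.288461 = -0.354972
  phi_hat_2 = (-0.461992 - (-0.406729)(-0.354972)) / 2.378208 = -0.254969
  phi_hat_1 = (-0.3477 - (-0.3477)(-0.254969) - (-0.4122)(-0.354972)) / 2.428 = -0.23998
So phi_hat = [-0.2400, -0.2550, -0.3550].
Therefore phi_hat_3 = -0.3550.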